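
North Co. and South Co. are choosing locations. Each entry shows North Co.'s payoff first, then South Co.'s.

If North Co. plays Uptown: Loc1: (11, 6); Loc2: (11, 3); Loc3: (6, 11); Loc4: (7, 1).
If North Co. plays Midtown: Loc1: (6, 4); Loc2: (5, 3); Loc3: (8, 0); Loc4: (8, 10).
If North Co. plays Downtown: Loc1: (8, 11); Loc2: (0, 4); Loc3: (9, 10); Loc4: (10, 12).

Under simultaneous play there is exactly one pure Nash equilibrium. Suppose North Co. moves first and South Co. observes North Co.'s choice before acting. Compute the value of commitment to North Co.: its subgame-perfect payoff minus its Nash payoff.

South Co. best-responds to each possible North Co. move:
- Uptown: BR = Loc3, leader payoff 6.
- Midtown: BR = Loc4, leader payoff 8.
- Downtown: BR = Loc4, leader payoff 10.
Maximizing over 6, 8, 10, North Co. chooses Downtown. Subgame-perfect outcome: (Downtown, Loc4) with payoffs (10, 12).
Under simultaneous play:
North Co.'s best replies: Loc1→Uptown; Loc2→Uptown; Loc3→Downtown; Loc4→Downtown.
South Co.'s best replies: Uptown→Loc3; Midtown→Loc4; Downtown→Loc4.
The unique mutual best reply is (Downtown, Loc4), giving (10, 12).
North Co.'s commitment gain: 10 − 10 = 0.

0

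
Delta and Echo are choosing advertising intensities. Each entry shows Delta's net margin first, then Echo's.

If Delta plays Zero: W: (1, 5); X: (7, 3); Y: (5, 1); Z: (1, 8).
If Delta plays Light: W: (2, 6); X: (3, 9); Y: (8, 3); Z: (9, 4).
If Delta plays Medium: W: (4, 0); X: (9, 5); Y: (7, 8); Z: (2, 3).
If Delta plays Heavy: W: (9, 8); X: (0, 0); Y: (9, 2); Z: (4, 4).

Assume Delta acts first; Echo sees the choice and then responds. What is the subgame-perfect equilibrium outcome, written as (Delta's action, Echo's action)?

Echo best-responds to each possible Delta move:
- Zero: Echo compares 5, 3, 1, 8 and picks Z; Delta would get 1.
- Light: Echo compares 6, 9, 3, 4 and picks X; Delta would get 3.
- Medium: Echo compares 0, 5, 8, 3 and picks Y; Delta would get 7.
- Heavy: Echo compares 8, 0, 2, 4 and picks W; Delta would get 9.
Maximizing over 1, 3, 7, 9, Delta chooses Heavy. Subgame-perfect outcome: (Heavy, W) with payoffs (9, 8).

(Heavy, W)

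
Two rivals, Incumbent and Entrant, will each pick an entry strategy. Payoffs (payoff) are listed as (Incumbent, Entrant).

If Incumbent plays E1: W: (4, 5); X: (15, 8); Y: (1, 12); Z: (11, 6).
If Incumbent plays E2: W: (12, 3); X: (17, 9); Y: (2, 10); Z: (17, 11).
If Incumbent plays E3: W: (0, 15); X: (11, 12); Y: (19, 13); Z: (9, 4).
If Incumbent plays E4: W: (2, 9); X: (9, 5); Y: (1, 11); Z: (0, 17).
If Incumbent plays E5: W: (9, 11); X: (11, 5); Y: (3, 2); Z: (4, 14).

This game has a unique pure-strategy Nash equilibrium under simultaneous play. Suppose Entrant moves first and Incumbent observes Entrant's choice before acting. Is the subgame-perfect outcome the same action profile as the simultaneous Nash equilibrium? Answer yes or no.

Work backward from Incumbent's decision.
- W → Incumbent plays E2 (best of 4, 12, 0, 2, 9); Entrant gets 3.
- X → Incumbent plays E2 (best of 15, 17, 11, 9, 11); Entrant gets 9.
- Y → Incumbent plays E3 (best of 1, 2, 19, 1, 3); Entrant gets 13.
- Z → Incumbent plays E2 (best of 11, 17, 9, 0, 4); Entrant gets 11.
Among 3, 9, 13, 11, the best is 13 at Y. Subgame-perfect outcome: (E3, Y) with payoffs (19, 13).
For the simultaneous game, intersect best replies.
Incumbent's best replies: W→E2; X→E2; Y→E3; Z→E2.
Entrant's best replies: E1→Y; E2→Z; E3→W; E4→Z; E5→Z.
The unique mutual best reply is (E2, Z), giving (17, 11).
Sequential outcome (E3, Y) differs from the Nash profile (E2, Z).

no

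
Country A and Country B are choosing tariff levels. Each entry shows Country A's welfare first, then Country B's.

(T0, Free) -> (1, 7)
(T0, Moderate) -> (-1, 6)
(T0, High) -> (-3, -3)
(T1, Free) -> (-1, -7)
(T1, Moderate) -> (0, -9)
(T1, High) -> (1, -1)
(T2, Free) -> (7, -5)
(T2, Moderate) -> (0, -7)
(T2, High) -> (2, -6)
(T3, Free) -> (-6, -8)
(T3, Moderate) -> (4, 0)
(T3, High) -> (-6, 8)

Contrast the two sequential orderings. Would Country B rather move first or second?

If Country A leads: Country B's best replies are T0→Free, T1→High, T2→Free, T3→High; Country A's induced payoffs 1, 1, 7, -6; outcome (T2, Free), payoffs (7, -5).
If Country B leads: Country A's best replies are Free→T2, Moderate→T3, High→T2; Country B's induced payoffs -5, 0, -6; outcome (T3, Moderate), payoffs (4, 0).
Country B gets 0 moving first and -5 moving second, so Country B prefers to move first.

first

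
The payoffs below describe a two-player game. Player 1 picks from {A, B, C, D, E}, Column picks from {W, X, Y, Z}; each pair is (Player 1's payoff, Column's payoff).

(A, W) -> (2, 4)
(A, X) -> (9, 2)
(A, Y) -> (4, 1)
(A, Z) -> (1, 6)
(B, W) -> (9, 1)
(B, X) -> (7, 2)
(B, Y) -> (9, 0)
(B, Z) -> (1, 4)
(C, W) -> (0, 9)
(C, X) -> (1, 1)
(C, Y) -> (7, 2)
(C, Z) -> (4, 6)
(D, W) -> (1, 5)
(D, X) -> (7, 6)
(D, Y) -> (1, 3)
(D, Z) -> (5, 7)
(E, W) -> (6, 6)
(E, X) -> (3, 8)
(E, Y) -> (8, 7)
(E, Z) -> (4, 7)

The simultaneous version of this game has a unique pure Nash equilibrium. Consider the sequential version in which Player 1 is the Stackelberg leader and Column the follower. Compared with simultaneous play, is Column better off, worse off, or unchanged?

Column best-responds to each possible Player 1 move:
- A → Column plays Z (best of 4, 2, 1, 6); Player 1 gets 1.
- B → Column plays Z (best of 1, 2, 0, 4); Player 1 gets 1.
- C → Column plays W (best of 9, 1, 2, 6); Player 1 gets 0.
- D → Column plays Z (best of 5, 6, 3, 7); Player 1 gets 5.
- E → Column plays X (best of 6, 8, 7, 7); Player 1 gets 3.
Player 1's induced payoffs are 1, 1, 0, 5, 3, so Player 1 commits to D. Subgame-perfect outcome: (D, Z) with payoffs (5, 7).
For the simultaneous game, intersect best replies.
Player 1's best replies: W→B; X→A; Y→B; Z→D.
Column's best replies: A→Z; B→Z; C→W; D→Z; E→X.
The unique mutual best reply is (D, Z), giving (5, 7).
Column earns 7 sequentially versus 7 at the Nash outcome: unchanged.

unchanged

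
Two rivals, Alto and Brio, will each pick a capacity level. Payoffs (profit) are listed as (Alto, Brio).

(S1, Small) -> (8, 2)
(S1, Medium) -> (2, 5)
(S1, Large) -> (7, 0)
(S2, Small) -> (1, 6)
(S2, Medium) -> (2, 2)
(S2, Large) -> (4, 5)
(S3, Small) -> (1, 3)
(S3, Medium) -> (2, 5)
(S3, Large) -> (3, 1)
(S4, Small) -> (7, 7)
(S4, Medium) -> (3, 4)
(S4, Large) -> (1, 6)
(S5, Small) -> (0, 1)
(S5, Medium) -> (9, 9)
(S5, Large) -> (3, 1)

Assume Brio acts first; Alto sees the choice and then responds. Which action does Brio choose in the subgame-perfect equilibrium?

Medium

Work backward from Alto's decision.
- Small: BR = S1, leader payoff 2.
- Medium: BR = S5, leader payoff 9.
- Large: BR = S1, leader payoff 0.
Brio's induced payoffs are 2, 9, 0, so Brio commits to Medium. Subgame-perfect outcome: (S5, Medium) with payoffs (9, 9).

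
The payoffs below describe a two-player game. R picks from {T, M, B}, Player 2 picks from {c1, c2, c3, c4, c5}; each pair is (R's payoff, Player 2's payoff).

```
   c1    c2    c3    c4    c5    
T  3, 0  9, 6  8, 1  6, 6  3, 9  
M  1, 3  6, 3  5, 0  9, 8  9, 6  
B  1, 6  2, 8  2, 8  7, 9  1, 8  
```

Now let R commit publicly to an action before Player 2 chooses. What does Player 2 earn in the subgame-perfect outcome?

8

Work backward from Player 2's decision.
- T: BR = c5, leader payoff 3.
- M: BR = c4, leader payoff 9.
- B: BR = c4, leader payoff 7.
R's induced payoffs are 3, 9, 7, so R commits to M. Subgame-perfect outcome: (M, c4) with payoffs (9, 8).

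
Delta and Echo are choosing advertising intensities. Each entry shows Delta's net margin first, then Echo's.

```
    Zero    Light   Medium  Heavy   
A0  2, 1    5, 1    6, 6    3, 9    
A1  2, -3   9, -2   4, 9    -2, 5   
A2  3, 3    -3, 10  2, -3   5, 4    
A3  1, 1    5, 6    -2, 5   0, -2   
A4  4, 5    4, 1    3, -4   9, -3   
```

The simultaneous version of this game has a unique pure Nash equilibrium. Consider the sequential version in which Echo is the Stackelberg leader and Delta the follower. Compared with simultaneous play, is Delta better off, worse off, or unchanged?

better off

Backward induction with Echo moving first.
- Zero → Delta plays A4 (best of 2, 2, 3, 1, 4); Echo gets 5.
- Light → Delta plays A1 (best of 5, 9, -3, 5, 4); Echo gets -2.
- Medium → Delta plays A0 (best of 6, 4, 2, -2, 3); Echo gets 6.
- Heavy → Delta plays A4 (best of 3, -2, 5, 0, 9); Echo gets -3.
Maximizing over 5, -2, 6, -3, Echo chooses Medium. Subgame-perfect outcome: (A0, Medium) with payoffs (6, 6).
For the simultaneous game, intersect best replies.
Delta's best replies: Zero→A4; Light→A1; Medium→A0; Heavy→A4.
Echo's best replies: A0→Heavy; A1→Medium; A2→Light; A3→Light; A4→Zero.
Only (A4, Zero) has each player best-responding; Nash payoffs (4, 5).
Delta earns 6 sequentially versus 4 at the Nash outcome: better off.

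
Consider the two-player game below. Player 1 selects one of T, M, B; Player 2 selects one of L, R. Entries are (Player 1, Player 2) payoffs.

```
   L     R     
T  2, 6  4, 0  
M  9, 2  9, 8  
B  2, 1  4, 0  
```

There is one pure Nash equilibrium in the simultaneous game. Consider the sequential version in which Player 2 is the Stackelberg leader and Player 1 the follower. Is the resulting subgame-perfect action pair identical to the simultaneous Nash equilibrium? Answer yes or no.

yes

Player 1 best-responds to each possible Player 2 move:
- L: BR = M, leader payoff 2.
- R: BR = M, leader payoff 8.
Maximizing over 2, 8, Player 2 chooses R. Subgame-perfect outcome: (M, R) with payoffs (9, 8).
For the simultaneous game, intersect best replies.
Player 1's best replies: L→M; R→M.
Player 2's best replies: T→L; M→R; B→L.
Only (M, R) has each player best-responding; Nash payoffs (9, 8).
Sequential outcome (M, R) coincides with the Nash profile (M, R).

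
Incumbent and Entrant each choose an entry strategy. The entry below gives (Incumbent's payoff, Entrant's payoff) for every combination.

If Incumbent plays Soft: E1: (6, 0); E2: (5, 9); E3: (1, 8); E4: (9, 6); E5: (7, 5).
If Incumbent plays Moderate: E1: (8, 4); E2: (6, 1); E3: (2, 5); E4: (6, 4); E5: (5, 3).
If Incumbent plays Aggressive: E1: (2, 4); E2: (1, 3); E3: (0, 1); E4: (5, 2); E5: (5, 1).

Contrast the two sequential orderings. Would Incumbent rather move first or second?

If Incumbent leads: Entrant's best replies are Soft→E2, Moderate→E3, Aggressive→E1; Incumbent's induced payoffs 5, 2, 2; outcome (Soft, E2), payoffs (5, 9).
If Entrant leads: Incumbent's best replies are E1→Moderate, E2→Moderate, E3→Moderate, E4→Soft, E5→Soft; Entrant's induced payoffs 4, 1, 5, 6, 5; outcome (Soft, E4), payoffs (9, 6).
Incumbent gets 5 moving first and 9 moving second, so Incumbent prefers to move second.

second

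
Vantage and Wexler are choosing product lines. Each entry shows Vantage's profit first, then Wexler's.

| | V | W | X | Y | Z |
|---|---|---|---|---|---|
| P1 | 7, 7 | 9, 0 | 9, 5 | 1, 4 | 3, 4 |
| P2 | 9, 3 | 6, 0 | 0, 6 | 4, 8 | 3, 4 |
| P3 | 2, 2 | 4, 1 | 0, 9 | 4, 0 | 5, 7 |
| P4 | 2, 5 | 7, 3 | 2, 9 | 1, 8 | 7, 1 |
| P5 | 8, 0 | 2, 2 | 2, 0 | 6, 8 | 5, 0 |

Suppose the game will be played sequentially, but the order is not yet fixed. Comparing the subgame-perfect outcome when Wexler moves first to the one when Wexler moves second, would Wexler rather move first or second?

first

If Vantage leads: Wexler's best replies are P1→V, P2→Y, P3→X, P4→X, P5→Y; Vantage's induced payoffs 7, 4, 0, 2, 6; outcome (P1, V), payoffs (7, 7).
If Wexler leads: Vantage's best replies are V→P2, W→P1, X→P1, Y→P5, Z→P4; Wexler's induced payoffs 3, 0, 5, 8, 1; outcome (P5, Y), payoffs (6, 8).
Wexler gets 8 moving first and 7 moving second, so Wexler prefers to move first.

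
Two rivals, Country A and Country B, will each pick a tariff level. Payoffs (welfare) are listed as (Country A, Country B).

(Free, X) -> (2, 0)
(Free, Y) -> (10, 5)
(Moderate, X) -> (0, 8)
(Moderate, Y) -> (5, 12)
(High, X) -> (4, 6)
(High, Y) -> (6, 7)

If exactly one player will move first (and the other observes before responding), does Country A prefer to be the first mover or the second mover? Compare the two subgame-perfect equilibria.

If Country A leads: Country B's best replies are Free→Y, Moderate→Y, High→Y; Country A's induced payoffs 10, 5, 6; outcome (Free, Y), payoffs (10, 5).
If Country B leads: Country A's best replies are X→High, Y→Free; Country B's induced payoffs 6, 5; outcome (High, X), payoffs (4, 6).
Country A gets 10 moving first and 4 moving second, so Country A prefers to move first.

first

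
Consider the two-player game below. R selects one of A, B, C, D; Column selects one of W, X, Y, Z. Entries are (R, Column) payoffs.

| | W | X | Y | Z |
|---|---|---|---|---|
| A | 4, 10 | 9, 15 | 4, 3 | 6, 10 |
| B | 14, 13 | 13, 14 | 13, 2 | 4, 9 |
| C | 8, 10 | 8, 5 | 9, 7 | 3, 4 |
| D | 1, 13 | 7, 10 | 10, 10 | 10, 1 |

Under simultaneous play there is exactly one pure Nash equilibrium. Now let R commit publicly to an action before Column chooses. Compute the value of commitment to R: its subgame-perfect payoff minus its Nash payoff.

Solve by backward induction (R leads).
- A: BR = X, leader payoff 9.
- B: BR = X, leader payoff 13.
- C: BR = W, leader payoff 8.
- D: BR = W, leader payoff 1.
Maximizing over 9, 13, 8, 1, R chooses B. Subgame-perfect outcome: (B, X) with payoffs (13, 14).
Now find the simultaneous Nash equilibrium.
R's best replies: W→B; X→B; Y→B; Z→D.
Column's best replies: A→X; B→X; C→W; D→W.
The unique mutual best reply is (B, X), giving (13, 14).
R's commitment gain: 13 − 13 = 0.

0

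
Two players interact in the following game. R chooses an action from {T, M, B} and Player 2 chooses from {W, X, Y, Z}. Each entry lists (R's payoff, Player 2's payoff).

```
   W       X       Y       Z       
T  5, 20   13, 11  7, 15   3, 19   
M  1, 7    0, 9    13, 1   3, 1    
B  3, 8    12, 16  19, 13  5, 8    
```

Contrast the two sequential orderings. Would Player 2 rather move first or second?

first

If R leads: Player 2's best replies are T→W, M→X, B→X; R's induced payoffs 5, 0, 12; outcome (B, X), payoffs (12, 16).
If Player 2 leads: R's best replies are W→T, X→T, Y→B, Z→B; Player 2's induced payoffs 20, 11, 13, 8; outcome (T, W), payoffs (5, 20).
Player 2 gets 20 moving first and 16 moving second, so Player 2 prefers to move first.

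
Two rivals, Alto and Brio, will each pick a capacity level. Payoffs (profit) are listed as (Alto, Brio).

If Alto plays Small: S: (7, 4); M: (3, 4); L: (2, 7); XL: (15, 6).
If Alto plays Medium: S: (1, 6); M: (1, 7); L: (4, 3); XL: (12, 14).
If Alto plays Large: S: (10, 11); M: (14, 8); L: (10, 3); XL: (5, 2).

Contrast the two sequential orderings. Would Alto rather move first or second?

first

If Alto leads: Brio's best replies are Small→L, Medium→XL, Large→S; Alto's induced payoffs 2, 12, 10; outcome (Medium, XL), payoffs (12, 14).
If Brio leads: Alto's best replies are S→Large, M→Large, L→Large, XL→Small; Brio's induced payoffs 11, 8, 3, 6; outcome (Large, S), payoffs (10, 11).
Alto gets 12 moving first and 10 moving second, so Alto prefers to move first.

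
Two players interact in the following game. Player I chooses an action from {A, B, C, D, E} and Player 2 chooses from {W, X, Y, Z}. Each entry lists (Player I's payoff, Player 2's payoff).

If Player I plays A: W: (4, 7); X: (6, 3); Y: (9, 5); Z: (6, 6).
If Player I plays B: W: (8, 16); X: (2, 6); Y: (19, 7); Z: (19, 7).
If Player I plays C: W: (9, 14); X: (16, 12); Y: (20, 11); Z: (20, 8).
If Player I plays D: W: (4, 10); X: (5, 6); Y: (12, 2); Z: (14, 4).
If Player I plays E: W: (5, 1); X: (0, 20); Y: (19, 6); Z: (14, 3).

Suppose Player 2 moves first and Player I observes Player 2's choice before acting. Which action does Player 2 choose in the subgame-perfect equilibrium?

Backward induction with Player 2 moving first.
- W → Player I plays C (best of 4, 8, 9, 4, 5); Player 2 gets 14.
- X → Player I plays C (best of 6, 2, 16, 5, 0); Player 2 gets 12.
- Y → Player I plays C (best of 9, 19, 20, 12, 19); Player 2 gets 11.
- Z → Player I plays C (best of 6, 19, 20, 14, 14); Player 2 gets 8.
Among 14, 12, 11, 8, the best is 14 at W. Subgame-perfect outcome: (C, W) with payoffs (9, 14).

W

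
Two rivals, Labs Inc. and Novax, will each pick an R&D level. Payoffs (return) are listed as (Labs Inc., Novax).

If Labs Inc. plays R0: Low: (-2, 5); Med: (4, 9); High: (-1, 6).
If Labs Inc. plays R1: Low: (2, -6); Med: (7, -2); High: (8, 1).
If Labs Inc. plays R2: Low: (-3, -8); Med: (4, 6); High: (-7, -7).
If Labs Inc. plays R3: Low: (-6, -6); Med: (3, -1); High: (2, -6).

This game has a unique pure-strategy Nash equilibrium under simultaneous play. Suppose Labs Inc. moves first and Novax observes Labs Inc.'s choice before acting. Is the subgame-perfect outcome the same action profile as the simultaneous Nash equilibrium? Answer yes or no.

Novax best-responds to each possible Labs Inc. move:
- R0: BR = Med, leader payoff 4.
- R1: BR = High, leader payoff 8.
- R2: BR = Med, leader payoff 4.
- R3: BR = Med, leader payoff 3.
Labs Inc.'s induced payoffs are 4, 8, 4, 3, so Labs Inc. commits to R1. Subgame-perfect outcome: (R1, High) with payoffs (8, 1).
Under simultaneous play:
Labs Inc.'s best replies: Low→R1; Med→R1; High→R1.
Novax's best replies: R0→Med; R1→High; R2→Med; R3→Med.
Only (R1, High) has each player best-responding; Nash payoffs (8, 1).
Sequential outcome (R1, High) coincides with the Nash profile (R1, High).

yes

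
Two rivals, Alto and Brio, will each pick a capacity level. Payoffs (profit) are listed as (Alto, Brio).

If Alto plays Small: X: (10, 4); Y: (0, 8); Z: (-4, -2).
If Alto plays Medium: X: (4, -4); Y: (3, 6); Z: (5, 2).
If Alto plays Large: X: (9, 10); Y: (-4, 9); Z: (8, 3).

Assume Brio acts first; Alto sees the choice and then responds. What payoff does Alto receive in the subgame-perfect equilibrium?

Alto best-responds to each possible Brio move:
- X → Alto plays Small (best of 10, 4, 9); Brio gets 4.
- Y → Alto plays Medium (best of 0, 3, -4); Brio gets 6.
- Z → Alto plays Large (best of -4, 5, 8); Brio gets 3.
Brio's induced payoffs are 4, 6, 3, so Brio commits to Y. Subgame-perfect outcome: (Medium, Y) with payoffs (3, 6).

3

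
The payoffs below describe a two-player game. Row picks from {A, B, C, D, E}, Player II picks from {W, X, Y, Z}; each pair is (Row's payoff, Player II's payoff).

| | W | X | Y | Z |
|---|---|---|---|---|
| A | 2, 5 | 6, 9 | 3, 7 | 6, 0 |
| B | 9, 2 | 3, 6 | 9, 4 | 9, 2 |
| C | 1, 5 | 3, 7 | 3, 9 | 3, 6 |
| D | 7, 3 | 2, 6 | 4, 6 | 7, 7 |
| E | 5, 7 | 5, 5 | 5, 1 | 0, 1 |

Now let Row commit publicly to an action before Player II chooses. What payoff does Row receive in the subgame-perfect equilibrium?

7

Solve by backward induction (Row leads).
- A: BR = X, leader payoff 6.
- B: BR = X, leader payoff 3.
- C: BR = Y, leader payoff 3.
- D: BR = Z, leader payoff 7.
- E: BR = W, leader payoff 5.
Row's induced payoffs are 6, 3, 3, 7, 5, so Row commits to D. Subgame-perfect outcome: (D, Z) with payoffs (7, 7).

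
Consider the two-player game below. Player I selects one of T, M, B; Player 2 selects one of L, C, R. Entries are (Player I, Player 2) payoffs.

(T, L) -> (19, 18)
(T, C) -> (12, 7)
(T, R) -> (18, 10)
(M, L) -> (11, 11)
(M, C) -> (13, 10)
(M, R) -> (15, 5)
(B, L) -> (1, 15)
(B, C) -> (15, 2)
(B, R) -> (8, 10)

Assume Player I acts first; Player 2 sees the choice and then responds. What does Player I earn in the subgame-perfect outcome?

19

Backward induction with Player I moving first.
- T → Player 2 plays L (best of 18, 7, 10); Player I gets 19.
- M → Player 2 plays L (best of 11, 10, 5); Player I gets 11.
- B → Player 2 plays L (best of 15, 2, 10); Player I gets 1.
Player I's induced payoffs are 19, 11, 1, so Player I commits to T. Subgame-perfect outcome: (T, L) with payoffs (19, 18).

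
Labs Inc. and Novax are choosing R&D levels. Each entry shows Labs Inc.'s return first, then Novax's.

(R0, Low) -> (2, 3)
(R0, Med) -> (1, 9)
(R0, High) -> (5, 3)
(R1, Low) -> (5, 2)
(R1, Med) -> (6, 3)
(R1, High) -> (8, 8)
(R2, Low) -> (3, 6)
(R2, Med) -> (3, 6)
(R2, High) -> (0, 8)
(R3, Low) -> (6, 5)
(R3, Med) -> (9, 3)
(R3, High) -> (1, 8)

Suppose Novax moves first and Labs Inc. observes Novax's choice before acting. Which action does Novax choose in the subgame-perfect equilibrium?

High

Labs Inc. best-responds to each possible Novax move:
- Low: Labs Inc. compares 2, 5, 3, 6 and picks R3; Novax would get 5.
- Med: Labs Inc. compares 1, 6, 3, 9 and picks R3; Novax would get 3.
- High: Labs Inc. compares 5, 8, 0, 1 and picks R1; Novax would get 8.
Among 5, 3, 8, the best is 8 at High. Subgame-perfect outcome: (R1, High) with payoffs (8, 8).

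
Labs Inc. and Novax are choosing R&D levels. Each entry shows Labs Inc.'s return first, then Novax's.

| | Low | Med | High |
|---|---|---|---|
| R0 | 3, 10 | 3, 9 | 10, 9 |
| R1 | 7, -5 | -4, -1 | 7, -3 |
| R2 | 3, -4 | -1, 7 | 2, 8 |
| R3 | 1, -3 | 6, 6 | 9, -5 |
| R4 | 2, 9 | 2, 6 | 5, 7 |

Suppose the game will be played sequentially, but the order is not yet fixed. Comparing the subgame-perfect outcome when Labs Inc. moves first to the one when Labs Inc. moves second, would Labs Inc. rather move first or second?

second

If Labs Inc. leads: Novax's best replies are R0→Low, R1→Med, R2→High, R3→Med, R4→Low; Labs Inc.'s induced payoffs 3, -4, 2, 6, 2; outcome (R3, Med), payoffs (6, 6).
If Novax leads: Labs Inc.'s best replies are Low→R1, Med→R3, High→R0; Novax's induced payoffs -5, 6, 9; outcome (R0, High), payoffs (10, 9).
Labs Inc. gets 6 moving first and 10 moving second, so Labs Inc. prefers to move second.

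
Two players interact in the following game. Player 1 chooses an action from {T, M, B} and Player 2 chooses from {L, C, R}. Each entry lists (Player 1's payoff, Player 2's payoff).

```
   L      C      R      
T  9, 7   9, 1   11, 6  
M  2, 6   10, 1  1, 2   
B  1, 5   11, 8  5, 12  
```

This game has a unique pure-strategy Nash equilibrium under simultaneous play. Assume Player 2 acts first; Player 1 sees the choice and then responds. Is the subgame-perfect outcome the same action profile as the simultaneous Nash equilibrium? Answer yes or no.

no

Player 1 best-responds to each possible Player 2 move:
- L → Player 1 plays T (best of 9, 2, 1); Player 2 gets 7.
- C → Player 1 plays B (best of 9, 10, 11); Player 2 gets 8.
- R → Player 1 plays T (best of 11, 1, 5); Player 2 gets 6.
Among 7, 8, 6, the best is 8 at C. Subgame-perfect outcome: (B, C) with payoffs (11, 8).
For the simultaneous game, intersect best replies.
Player 1's best replies: L→T; C→B; R→T.
Player 2's best replies: T→L; M→L; B→R.
Only (T, L) has each player best-responding; Nash payoffs (9, 7).
Sequential outcome (B, C) differs from the Nash profile (T, L).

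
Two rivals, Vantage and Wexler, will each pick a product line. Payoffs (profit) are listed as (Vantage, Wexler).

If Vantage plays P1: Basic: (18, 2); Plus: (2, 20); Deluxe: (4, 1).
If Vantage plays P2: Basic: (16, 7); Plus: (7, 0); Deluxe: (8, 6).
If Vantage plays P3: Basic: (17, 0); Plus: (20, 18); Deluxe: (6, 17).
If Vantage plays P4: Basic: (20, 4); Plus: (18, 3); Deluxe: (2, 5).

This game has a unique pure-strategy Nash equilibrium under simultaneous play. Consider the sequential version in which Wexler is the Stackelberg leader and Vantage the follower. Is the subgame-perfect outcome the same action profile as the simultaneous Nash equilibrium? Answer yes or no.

yes

Solve by backward induction (Wexler leads).
- Basic: BR = P4, leader payoff 4.
- Plus: BR = P3, leader payoff 18.
- Deluxe: BR = P2, leader payoff 6.
Among 4, 18, 6, the best is 18 at Plus. Subgame-perfect outcome: (P3, Plus) with payoffs (20, 18).
Under simultaneous play:
Vantage's best replies: Basic→P4; Plus→P3; Deluxe→P2.
Wexler's best replies: P1→Plus; P2→Basic; P3→Plus; P4→Deluxe.
Only (P3, Plus) has each player best-responding; Nash payoffs (20, 18).
Sequential outcome (P3, Plus) coincides with the Nash profile (P3, Plus).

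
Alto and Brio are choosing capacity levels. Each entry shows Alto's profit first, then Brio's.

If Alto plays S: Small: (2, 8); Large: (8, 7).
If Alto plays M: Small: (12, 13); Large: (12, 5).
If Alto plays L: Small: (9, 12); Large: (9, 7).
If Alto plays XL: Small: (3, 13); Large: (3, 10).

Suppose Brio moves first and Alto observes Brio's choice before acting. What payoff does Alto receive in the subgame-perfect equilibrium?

12

Alto best-responds to each possible Brio move:
- Small → Alto plays M (best of 2, 12, 9, 3); Brio gets 13.
- Large → Alto plays M (best of 8, 12, 9, 3); Brio gets 5.
Among 13, 5, the best is 13 at Small. Subgame-perfect outcome: (M, Small) with payoffs (12, 13).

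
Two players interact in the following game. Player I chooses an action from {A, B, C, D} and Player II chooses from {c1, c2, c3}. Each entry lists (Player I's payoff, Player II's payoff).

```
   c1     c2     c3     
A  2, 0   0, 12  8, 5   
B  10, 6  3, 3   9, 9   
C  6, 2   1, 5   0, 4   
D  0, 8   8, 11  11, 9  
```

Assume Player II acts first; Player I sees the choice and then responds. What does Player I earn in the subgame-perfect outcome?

Work backward from Player I's decision.
- c1: BR = B, leader payoff 6.
- c2: BR = D, leader payoff 11.
- c3: BR = D, leader payoff 9.
Among 6, 11, 9, the best is 11 at c2. Subgame-perfect outcome: (D, c2) with payoffs (8, 11).

8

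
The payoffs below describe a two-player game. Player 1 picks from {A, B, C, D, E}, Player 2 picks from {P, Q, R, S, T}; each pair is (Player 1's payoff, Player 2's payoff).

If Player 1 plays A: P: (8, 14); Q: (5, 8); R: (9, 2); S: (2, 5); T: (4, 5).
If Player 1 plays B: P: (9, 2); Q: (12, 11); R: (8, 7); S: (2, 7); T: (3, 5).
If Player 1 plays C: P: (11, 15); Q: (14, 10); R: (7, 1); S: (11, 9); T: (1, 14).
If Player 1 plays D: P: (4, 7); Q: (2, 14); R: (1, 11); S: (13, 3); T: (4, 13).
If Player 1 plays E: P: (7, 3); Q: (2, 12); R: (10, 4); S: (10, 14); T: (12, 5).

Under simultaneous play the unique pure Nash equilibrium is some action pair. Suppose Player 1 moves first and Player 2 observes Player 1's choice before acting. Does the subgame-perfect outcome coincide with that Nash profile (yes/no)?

Backward induction with Player 1 moving first.
- A: BR = P, leader payoff 8.
- B: BR = Q, leader payoff 12.
- C: BR = P, leader payoff 11.
- D: BR = Q, leader payoff 2.
- E: BR = S, leader payoff 10.
Player 1's induced payoffs are 8, 12, 11, 2, 10, so Player 1 commits to B. Subgame-perfect outcome: (B, Q) with payoffs (12, 11).
Under simultaneous play:
Player 1's best replies: P→C; Q→C; R→E; S→D; T→E.
Player 2's best replies: A→P; B→Q; C→P; D→Q; E→S.
Only (C, P) has each player best-responding; Nash payoffs (11, 15).
Sequential outcome (B, Q) differs from the Nash profile (C, P).

no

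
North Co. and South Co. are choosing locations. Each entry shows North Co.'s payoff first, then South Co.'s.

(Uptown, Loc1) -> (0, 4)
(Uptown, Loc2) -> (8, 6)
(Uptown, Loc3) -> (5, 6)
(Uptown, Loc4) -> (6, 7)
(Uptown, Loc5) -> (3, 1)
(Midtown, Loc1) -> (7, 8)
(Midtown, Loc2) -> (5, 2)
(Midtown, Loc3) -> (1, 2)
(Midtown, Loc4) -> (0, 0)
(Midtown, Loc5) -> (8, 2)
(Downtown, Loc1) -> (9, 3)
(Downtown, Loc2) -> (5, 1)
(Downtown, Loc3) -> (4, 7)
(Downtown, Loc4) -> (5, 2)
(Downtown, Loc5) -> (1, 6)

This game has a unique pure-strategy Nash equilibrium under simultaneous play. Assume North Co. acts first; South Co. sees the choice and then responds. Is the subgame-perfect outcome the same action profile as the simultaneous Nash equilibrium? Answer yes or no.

Backward induction with North Co. moving first.
- Uptown: BR = Loc4, leader payoff 6.
- Midtown: BR = Loc1, leader payoff 7.
- Downtown: BR = Loc3, leader payoff 4.
Maximizing over 6, 7, 4, North Co. chooses Midtown. Subgame-perfect outcome: (Midtown, Loc1) with payoffs (7, 8).
For the simultaneous game, intersect best replies.
North Co.'s best replies: Loc1→Downtown; Loc2→Uptown; Loc3→Uptown; Loc4→Uptown; Loc5→Midtown.
South Co.'s best replies: Uptown→Loc4; Midtown→Loc1; Downtown→Loc3.
The unique mutual best reply is (Uptown, Loc4), giving (6, 7).
Sequential outcome (Midtown, Loc1) differs from the Nash profile (Uptown, Loc4).

no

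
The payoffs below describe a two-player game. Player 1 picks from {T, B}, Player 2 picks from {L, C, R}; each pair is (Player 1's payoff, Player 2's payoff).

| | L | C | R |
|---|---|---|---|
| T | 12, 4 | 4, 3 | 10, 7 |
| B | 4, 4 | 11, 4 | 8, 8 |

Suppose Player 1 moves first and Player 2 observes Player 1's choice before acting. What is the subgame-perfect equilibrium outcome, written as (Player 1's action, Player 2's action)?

(T, R)

Work backward from Player 2's decision.
- T: Player 2 compares 4, 3, 7 and picks R; Player 1 would get 10.
- B: Player 2 compares 4, 4, 8 and picks R; Player 1 would get 8.
Maximizing over 10, 8, Player 1 chooses T. Subgame-perfect outcome: (T, R) with payoffs (10, 7).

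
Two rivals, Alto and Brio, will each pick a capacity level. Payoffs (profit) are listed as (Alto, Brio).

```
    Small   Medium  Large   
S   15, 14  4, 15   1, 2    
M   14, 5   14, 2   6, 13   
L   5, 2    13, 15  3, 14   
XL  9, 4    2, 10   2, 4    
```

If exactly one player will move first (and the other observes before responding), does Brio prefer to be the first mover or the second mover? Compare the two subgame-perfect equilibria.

If Alto leads: Brio's best replies are S→Medium, M→Large, L→Medium, XL→Medium; Alto's induced payoffs 4, 6, 13, 2; outcome (L, Medium), payoffs (13, 15).
If Brio leads: Alto's best replies are Small→S, Medium→M, Large→M; Brio's induced payoffs 14, 2, 13; outcome (S, Small), payoffs (15, 14).
Brio gets 14 moving first and 15 moving second, so Brio prefers to move second.

second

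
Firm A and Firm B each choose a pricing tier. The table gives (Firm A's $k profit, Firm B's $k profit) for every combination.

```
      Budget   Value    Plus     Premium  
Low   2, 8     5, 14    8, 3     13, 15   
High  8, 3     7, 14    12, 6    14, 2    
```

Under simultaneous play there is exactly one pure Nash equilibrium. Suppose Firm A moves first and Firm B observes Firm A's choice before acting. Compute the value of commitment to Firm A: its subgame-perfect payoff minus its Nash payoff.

6

Backward induction with Firm A moving first.
- Low: Firm B compares 8, 14, 3, 15 and picks Premium; Firm A would get 13.
- High: Firm B compares 3, 14, 6, 2 and picks Value; Firm A would get 7.
Among 13, 7, the best is 13 at Low. Subgame-perfect outcome: (Low, Premium) with payoffs (13, 15).
Now find the simultaneous Nash equilibrium.
Firm A's best replies: Budget→High; Value→High; Plus→High; Premium→High.
Firm B's best replies: Low→Premium; High→Value.
The unique mutual best reply is (High, Value), giving (7, 14).
Firm A's commitment gain: 13 − 7 = 6.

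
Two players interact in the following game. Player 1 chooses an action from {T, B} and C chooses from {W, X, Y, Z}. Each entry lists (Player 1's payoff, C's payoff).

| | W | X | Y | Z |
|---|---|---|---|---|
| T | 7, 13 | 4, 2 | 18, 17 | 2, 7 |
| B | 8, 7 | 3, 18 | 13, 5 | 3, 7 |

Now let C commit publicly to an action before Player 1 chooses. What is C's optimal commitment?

Y

Work backward from Player 1's decision.
- W → Player 1 plays B (best of 7, 8); C gets 7.
- X → Player 1 plays T (best of 4, 3); C gets 2.
- Y → Player 1 plays T (best of 18, 13); C gets 17.
- Z → Player 1 plays B (best of 2, 3); C gets 7.
Among 7, 2, 17, 7, the best is 17 at Y. Subgame-perfect outcome: (T, Y) with payoffs (18, 17).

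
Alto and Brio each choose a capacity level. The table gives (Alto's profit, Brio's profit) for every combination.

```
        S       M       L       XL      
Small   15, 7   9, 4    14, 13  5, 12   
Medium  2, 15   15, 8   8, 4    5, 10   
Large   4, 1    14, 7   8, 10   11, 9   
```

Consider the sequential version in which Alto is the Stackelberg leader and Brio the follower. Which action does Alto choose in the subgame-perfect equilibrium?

Small

Work backward from Brio's decision.
- Small → Brio plays L (best of 7, 4, 13, 12); Alto gets 14.
- Medium → Brio plays S (best of 15, 8, 4, 10); Alto gets 2.
- Large → Brio plays L (best of 1, 7, 10, 9); Alto gets 8.
Alto's induced payoffs are 14, 2, 8, so Alto commits to Small. Subgame-perfect outcome: (Small, L) with payoffs (14, 13).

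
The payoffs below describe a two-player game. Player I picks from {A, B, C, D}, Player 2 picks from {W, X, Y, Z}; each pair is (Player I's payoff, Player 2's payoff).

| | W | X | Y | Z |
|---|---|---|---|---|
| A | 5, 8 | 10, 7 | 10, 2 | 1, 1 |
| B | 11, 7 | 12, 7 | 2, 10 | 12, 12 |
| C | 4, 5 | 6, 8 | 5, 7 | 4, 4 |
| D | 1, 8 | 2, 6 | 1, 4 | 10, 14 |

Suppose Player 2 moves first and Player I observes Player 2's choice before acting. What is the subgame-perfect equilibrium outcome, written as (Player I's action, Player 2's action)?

(B, Z)

Backward induction with Player 2 moving first.
- W → Player I plays B (best of 5, 11, 4, 1); Player 2 gets 7.
- X → Player I plays B (best of 10, 12, 6, 2); Player 2 gets 7.
- Y → Player I plays A (best of 10, 2, 5, 1); Player 2 gets 2.
- Z → Player I plays B (best of 1, 12, 4, 10); Player 2 gets 12.
Maximizing over 7, 7, 2, 12, Player 2 chooses Z. Subgame-perfect outcome: (B, Z) with payoffs (12, 12).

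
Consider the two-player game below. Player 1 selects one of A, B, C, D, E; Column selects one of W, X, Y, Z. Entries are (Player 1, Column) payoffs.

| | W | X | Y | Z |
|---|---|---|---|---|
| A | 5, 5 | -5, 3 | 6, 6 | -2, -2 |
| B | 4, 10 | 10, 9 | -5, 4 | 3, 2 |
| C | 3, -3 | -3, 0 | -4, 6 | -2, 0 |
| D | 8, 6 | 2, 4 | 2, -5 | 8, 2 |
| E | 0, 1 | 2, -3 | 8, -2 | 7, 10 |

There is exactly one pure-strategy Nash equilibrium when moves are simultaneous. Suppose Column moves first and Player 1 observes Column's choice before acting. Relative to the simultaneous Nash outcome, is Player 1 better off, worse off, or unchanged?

better off

Solve by backward induction (Column leads).
- W → Player 1 plays D (best of 5, 4, 3, 8, 0); Column gets 6.
- X → Player 1 plays B (best of -5, 10, -3, 2, 2); Column gets 9.
- Y → Player 1 plays E (best of 6, -5, -4, 2, 8); Column gets -2.
- Z → Player 1 plays D (best of -2, 3, -2, 8, 7); Column gets 2.
Column's induced payoffs are 6, 9, -2, 2, so Column commits to X. Subgame-perfect outcome: (B, X) with payoffs (10, 9).
For the simultaneous game, intersect best replies.
Player 1's best replies: W→D; X→B; Y→E; Z→D.
Column's best replies: A→Y; B→W; C→Y; D→W; E→Z.
Only (D, W) has each player best-responding; Nash payoffs (8, 6).
Player 1 earns 10 sequentially versus 8 at the Nash outcome: better off.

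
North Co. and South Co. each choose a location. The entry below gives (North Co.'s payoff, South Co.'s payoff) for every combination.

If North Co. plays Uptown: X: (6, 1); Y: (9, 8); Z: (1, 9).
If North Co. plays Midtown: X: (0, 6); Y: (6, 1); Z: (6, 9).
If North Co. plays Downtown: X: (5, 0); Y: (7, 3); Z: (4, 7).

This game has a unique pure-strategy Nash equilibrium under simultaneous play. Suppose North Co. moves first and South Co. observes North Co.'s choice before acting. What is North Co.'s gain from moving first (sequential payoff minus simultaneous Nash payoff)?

South Co. best-responds to each possible North Co. move:
- Uptown: South Co. compares 1, 8, 9 and picks Z; North Co. would get 1.
- Midtown: South Co. compares 6, 1, 9 and picks Z; North Co. would get 6.
- Downtown: South Co. compares 0, 3, 7 and picks Z; North Co. would get 4.
North Co.'s induced payoffs are 1, 6, 4, so North Co. commits to Midtown. Subgame-perfect outcome: (Midtown, Z) with payoffs (6, 9).
For the simultaneous game, intersect best replies.
North Co.'s best replies: X→Uptown; Y→Uptown; Z→Midtown.
South Co.'s best replies: Uptown→Z; Midtown→Z; Downtown→Z.
Only (Midtown, Z) has each player best-responding; Nash payoffs (6, 9).
North Co.'s commitment gain: 6 − 6 = 0.

0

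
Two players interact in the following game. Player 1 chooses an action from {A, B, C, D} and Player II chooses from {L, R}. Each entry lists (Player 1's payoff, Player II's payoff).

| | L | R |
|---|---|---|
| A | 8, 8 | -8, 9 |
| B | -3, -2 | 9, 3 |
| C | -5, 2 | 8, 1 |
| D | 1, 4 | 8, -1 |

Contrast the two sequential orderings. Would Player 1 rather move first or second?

first

If Player 1 leads: Player II's best replies are A→R, B→R, C→L, D→L; Player 1's induced payoffs -8, 9, -5, 1; outcome (B, R), payoffs (9, 3).
If Player II leads: Player 1's best replies are L→A, R→B; Player II's induced payoffs 8, 3; outcome (A, L), payoffs (8, 8).
Player 1 gets 9 moving first and 8 moving second, so Player 1 prefers to move first.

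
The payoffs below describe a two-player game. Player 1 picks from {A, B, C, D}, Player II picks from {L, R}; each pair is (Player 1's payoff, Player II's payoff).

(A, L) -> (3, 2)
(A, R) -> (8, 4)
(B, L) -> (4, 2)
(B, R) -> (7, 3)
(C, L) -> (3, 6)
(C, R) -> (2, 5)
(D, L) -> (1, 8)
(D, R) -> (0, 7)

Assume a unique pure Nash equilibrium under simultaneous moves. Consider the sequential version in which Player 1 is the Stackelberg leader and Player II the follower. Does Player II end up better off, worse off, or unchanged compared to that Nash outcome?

Solve by backward induction (Player 1 leads).
- A: BR = R, leader payoff 8.
- B: BR = R, leader payoff 7.
- C: BR = L, leader payoff 3.
- D: BR = L, leader payoff 1.
Among 8, 7, 3, 1, the best is 8 at A. Subgame-perfect outcome: (A, R) with payoffs (8, 4).
Under simultaneous play:
Player 1's best replies: L→B; R→A.
Player II's best replies: A→R; B→R; C→L; D→L.
Only (A, R) has each player best-responding; Nash payoffs (8, 4).
Player II earns 4 sequentially versus 4 at the Nash outcome: unchanged.

unchanged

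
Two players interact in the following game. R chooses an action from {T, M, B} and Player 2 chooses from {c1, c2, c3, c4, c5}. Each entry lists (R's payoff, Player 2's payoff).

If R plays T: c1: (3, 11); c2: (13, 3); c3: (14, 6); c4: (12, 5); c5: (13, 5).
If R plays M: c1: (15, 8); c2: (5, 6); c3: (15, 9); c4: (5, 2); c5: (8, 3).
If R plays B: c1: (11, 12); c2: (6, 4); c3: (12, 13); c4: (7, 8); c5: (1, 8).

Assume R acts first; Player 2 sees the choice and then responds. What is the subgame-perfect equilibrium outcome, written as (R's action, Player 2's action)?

(M, c3)

Player 2 best-responds to each possible R move:
- T: BR = c1, leader payoff 3.
- M: BR = c3, leader payoff 15.
- B: BR = c3, leader payoff 12.
Maximizing over 3, 15, 12, R chooses M. Subgame-perfect outcome: (M, c3) with payoffs (15, 9).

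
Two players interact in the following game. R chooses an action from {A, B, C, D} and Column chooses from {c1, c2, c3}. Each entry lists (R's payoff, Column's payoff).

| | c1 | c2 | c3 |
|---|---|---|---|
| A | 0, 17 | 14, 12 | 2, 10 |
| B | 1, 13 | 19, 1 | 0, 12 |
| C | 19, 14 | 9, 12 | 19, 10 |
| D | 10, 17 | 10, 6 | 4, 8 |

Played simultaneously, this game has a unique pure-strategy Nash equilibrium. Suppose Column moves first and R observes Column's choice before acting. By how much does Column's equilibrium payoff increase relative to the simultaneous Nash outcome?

R best-responds to each possible Column move:
- c1: R compares 0, 1, 19, 10 and picks C; Column would get 14.
- c2: R compares 14, 19, 9, 10 and picks B; Column would get 1.
- c3: R compares 2, 0, 19, 4 and picks C; Column would get 10.
Maximizing over 14, 1, 10, Column chooses c1. Subgame-perfect outcome: (C, c1) with payoffs (19, 14).
For the simultaneous game, intersect best replies.
R's best replies: c1→C; c2→B; c3→C.
Column's best replies: A→c1; B→c1; C→c1; D→c1.
Only (C, c1) has each player best-responding; Nash payoffs (19, 14).
Column's commitment gain: 14 − 14 = 0.

0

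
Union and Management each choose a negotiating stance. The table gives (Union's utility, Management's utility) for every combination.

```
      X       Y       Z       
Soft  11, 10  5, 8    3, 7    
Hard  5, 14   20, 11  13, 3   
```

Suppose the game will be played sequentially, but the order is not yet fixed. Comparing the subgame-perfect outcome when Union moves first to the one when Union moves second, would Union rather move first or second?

second

If Union leads: Management's best replies are Soft→X, Hard→X; Union's induced payoffs 11, 5; outcome (Soft, X), payoffs (11, 10).
If Management leads: Union's best replies are X→Soft, Y→Hard, Z→Hard; Management's induced payoffs 10, 11, 3; outcome (Hard, Y), payoffs (20, 11).
Union gets 11 moving first and 20 moving second, so Union prefers to move second.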